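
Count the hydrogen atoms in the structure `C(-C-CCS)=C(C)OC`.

14

Hydrogens are implicit in SMILES; fill each atom to its normal valence:
  3 × C: 2 H each → 6
  2 × C: 3 H each → 6
  1 × C: 1 H
  1 × C: no H
  1 × O: no H
  1 × S: 1 H
  Total hydrogens = 14.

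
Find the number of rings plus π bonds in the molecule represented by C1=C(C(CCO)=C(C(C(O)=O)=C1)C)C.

Molecular formula from the SMILES: C11H14O3.
DoU = (2C + 2 + N − H − X)/2 = (2·11 + 2 + 0 − 14 − 0)/2 = 10/2 = 5.
(Structurally: 1 ring(s) + 4 π bond(s) = 5.)

5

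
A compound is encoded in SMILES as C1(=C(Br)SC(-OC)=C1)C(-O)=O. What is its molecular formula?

Heavy atoms from the SMILES: 1 Br, 6 C, 3 O, 1 S.
Implicit hydrogens by atom environment:
  3 × C (aromatic): no H
  2 × O: no H
  1 × Br: no H
  1 × C: 3 H
  1 × C (aromatic): 1 H
  1 × C: no H
  1 × O: 1 H
  1 × S (aromatic): no H
  Total hydrogens = 5.
Molecular formula: C6H5BrO3S

C6H5BrO3S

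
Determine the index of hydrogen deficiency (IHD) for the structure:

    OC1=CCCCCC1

Molecular formula from the SMILES: C7H12O.
DoU = (2C + 2 + N − H − X)/2 = (2·7 + 2 + 0 − 12 − 0)/2 = 4/2 = 2.
(Structurally: 1 ring(s) + 1 π bond(s) = 2.)

2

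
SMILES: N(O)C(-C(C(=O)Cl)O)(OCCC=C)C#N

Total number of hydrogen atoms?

11

Hydrogens are implicit in SMILES; fill each atom to its normal valence:
  3 × C: 2 H each → 6
  3 × C: no H
  2 × C: 1 H each → 2
  2 × O: 1 H each → 2
  2 × O: no H
  1 × Cl: no H
  1 × N: 1 H
  1 × N: no H
  Total hydrogens = 11.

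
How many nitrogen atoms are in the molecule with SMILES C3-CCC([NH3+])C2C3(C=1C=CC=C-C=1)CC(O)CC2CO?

1

The symbol for nitrogen appears 1 time in the SMILES.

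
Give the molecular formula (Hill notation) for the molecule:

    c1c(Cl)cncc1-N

C5H5ClN2

Heavy atoms from the SMILES: 5 C, 1 Cl, 2 N.
Implicit hydrogens by atom environment:
  3 × C (aromatic): 1 H each → 3
  2 × C (aromatic): no H
  1 × Cl: no H
  1 × N: 2 H
  1 × N (aromatic): no H
  Total hydrogens = 5.
Molecular formula: C5H5ClN2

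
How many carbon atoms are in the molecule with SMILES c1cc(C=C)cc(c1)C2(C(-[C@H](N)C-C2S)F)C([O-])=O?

14

The symbol for carbon appears 14 times in the SMILES. Lowercase c denotes aromatic carbon and counts toward C.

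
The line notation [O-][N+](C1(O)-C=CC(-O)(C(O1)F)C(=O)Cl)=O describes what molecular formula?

C6H5ClFNO6

Heavy atoms from the SMILES: 6 C, 1 Cl, 1 F, 1 N, 6 O.
Implicit hydrogens by atom environment:
  3 × C: 1 H each → 3
  3 × C: no H
  3 × O: no H
  2 × O: 1 H each → 2
  1 × Cl: no H
  1 × F: no H
  1 × N (charge +1): no H
  1 × O (charge -1): no H
  Total hydrogens = 5.
Molecular formula: C6H5ClFNO6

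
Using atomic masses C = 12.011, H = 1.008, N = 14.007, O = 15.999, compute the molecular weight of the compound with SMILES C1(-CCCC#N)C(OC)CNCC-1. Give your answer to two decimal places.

182.27

Molecular formula: C10H18N2O.
M = 10×12.011 + 18×1.008 + 2×14.007 + 1×15.999 = 182.27 g/mol.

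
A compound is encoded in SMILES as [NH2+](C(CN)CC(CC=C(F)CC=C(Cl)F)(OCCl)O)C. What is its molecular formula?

Heavy atoms from the SMILES: 12 C, 2 Cl, 2 F, 2 N, 2 O.
Implicit hydrogens by atom environment:
  5 × C: 2 H each → 10
  3 × C: 1 H each → 3
  3 × C: no H
  2 × Cl: no H
  2 × F: no H
  1 × C: 3 H
  1 × N: 2 H
  1 × N (charge +1): 2 H
  1 × O: 1 H
  1 × O: no H
  Total hydrogens = 21.
Net charge +1.
Molecular formula: C12H21Cl2F2N2O2+

C12H21Cl2F2N2O2+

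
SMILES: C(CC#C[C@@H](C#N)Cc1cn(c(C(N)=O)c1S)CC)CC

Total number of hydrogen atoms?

21

Hydrogens are implicit in SMILES; fill each atom to its normal valence:
  5 × C: 2 H each → 10
  4 × C: no H
  3 × C (aromatic): no H
  2 × C: 3 H each → 6
  1 × C (aromatic): 1 H
  1 × C: 1 H
  1 × N: 2 H
  1 × N (aromatic): no H
  1 × N: no H
  1 × O: no H
  1 × S: 1 H
  Total hydrogens = 21.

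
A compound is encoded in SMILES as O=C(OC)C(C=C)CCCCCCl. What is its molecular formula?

Heavy atoms from the SMILES: 10 C, 1 Cl, 2 O.
Implicit hydrogens by atom environment:
  6 × C: 2 H each → 12
  2 × C: 1 H each → 2
  2 × O: no H
  1 × C: 3 H
  1 × C: no H
  1 × Cl: no H
  Total hydrogens = 17.
Molecular formula: C10H17ClO2

C10H17ClO2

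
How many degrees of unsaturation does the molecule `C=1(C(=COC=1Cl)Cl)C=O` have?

4

Molecular formula from the SMILES: C5H2Cl2O2.
DoU = (2C + 2 + N − H − X)/2 = (2·5 + 2 + 0 − 2 − 2)/2 = 8/2 = 4.
(Structurally: 1 ring(s) + 3 π bond(s) = 4.)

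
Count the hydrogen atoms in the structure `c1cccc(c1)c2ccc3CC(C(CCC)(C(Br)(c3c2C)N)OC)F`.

Hydrogens are implicit in SMILES; fill each atom to its normal valence:
  7 × C (aromatic): 1 H each → 7
  5 × C (aromatic): no H
  3 × C: 3 H each → 9
  3 × C: 2 H each → 6
  2 × C: no H
  1 × Br: no H
  1 × C: 1 H
  1 × F: no H
  1 × N: 2 H
  1 × O: no H
  Total hydrogens = 25.

25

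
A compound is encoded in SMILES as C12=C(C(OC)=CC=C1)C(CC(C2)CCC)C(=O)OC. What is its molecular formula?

C16H22O3

Heavy atoms from the SMILES: 16 C, 3 O.
Implicit hydrogens by atom environment:
  4 × C: 2 H each → 8
  3 × C: 3 H each → 9
  3 × C (aromatic): 1 H each → 3
  3 × C (aromatic): no H
  3 × O: no H
  2 × C: 1 H each → 2
  1 × C: no H
  Total hydrogens = 22.
Molecular formula: C16H22O3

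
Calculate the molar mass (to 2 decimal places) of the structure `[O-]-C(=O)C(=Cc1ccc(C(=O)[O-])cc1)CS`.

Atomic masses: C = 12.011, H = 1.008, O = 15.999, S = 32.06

236.24

Molecular formula: [C11H8O4S]2-.
M = 11×12.011 + 8×1.008 + 4×15.999 + 1×32.06 = 236.24 g/mol.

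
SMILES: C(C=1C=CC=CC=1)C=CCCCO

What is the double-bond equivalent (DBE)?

Molecular formula from the SMILES: C12H16O.
DoU = (2C + 2 + N − H − X)/2 = (2·12 + 2 + 0 − 16 − 0)/2 = 10/2 = 5.
(Structurally: 1 ring(s) + 4 π bond(s) = 5.)

5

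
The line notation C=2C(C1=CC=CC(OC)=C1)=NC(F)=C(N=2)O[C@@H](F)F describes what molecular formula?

Heavy atoms from the SMILES: 12 C, 3 F, 2 N, 2 O.
Implicit hydrogens by atom environment:
  5 × C (aromatic): 1 H each → 5
  5 × C (aromatic): no H
  3 × F: no H
  2 × N (aromatic): no H
  2 × O: no H
  1 × C: 3 H
  1 × C: 1 H
  Total hydrogens = 9.
Molecular formula: C12H9F3N2O2

C12H9F3N2O2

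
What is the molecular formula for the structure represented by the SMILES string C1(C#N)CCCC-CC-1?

C8H13N

Heavy atoms from the SMILES: 8 C, 1 N.
Implicit hydrogens by atom environment:
  6 × C: 2 H each → 12
  1 × C: 1 H
  1 × C: no H
  1 × N: no H
  Total hydrogens = 13.
Molecular formula: C8H13N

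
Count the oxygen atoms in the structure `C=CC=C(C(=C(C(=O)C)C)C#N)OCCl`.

The symbol for oxygen appears 2 times in the SMILES.

2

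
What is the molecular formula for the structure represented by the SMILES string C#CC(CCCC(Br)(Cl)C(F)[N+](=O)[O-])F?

Heavy atoms from the SMILES: 1 Br, 8 C, 1 Cl, 2 F, 1 N, 2 O.
Implicit hydrogens by atom environment:
  3 × C: 2 H each → 6
  3 × C: 1 H each → 3
  2 × C: no H
  2 × F: no H
  1 × Br: no H
  1 × Cl: no H
  1 × N (charge +1): no H
  1 × O: no H
  1 × O (charge -1): no H
  Total hydrogens = 9.
Molecular formula: C8H9BrClF2NO2

C8H9BrClF2NO2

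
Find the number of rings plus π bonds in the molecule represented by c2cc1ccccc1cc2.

7

Molecular formula from the SMILES: C10H8.
DoU = (2C + 2 + N − H − X)/2 = (2·10 + 2 + 0 − 8 − 0)/2 = 14/2 = 7.
(Structurally: 2 ring(s) + 5 π bond(s) = 7.)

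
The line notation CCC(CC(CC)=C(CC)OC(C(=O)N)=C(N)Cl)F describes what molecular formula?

Heavy atoms from the SMILES: 13 C, 1 Cl, 1 F, 2 N, 2 O.
Implicit hydrogens by atom environment:
  5 × C: no H
  4 × C: 2 H each → 8
  3 × C: 3 H each → 9
  2 × N: 2 H each → 4
  2 × O: no H
  1 × C: 1 H
  1 × Cl: no H
  1 × F: no H
  Total hydrogens = 22.
Molecular formula: C13H22ClFN2O2

C13H22ClFN2O2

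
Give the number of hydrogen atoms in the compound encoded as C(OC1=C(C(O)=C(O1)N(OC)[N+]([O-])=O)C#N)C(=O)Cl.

Hydrogens are implicit in SMILES; fill each atom to its normal valence:
  4 × C (aromatic): no H
  4 × O: no H
  2 × C: no H
  2 × N: no H
  1 × C: 3 H
  1 × C: 2 H
  1 × Cl: no H
  1 × N (charge +1): no H
  1 × O: 1 H
  1 × O (aromatic): no H
  1 × O (charge -1): no H
  Total hydrogens = 6.

6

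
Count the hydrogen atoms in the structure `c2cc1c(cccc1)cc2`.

8

Hydrogens are implicit in SMILES; fill each atom to its normal valence:
  8 × C (aromatic): 1 H each → 8
  2 × C (aromatic): no H
  Total hydrogens = 8.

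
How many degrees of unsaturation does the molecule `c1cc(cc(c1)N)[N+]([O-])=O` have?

Molecular formula from the SMILES: C6H6N2O2.
DoU = (2C + 2 + N − H − X)/2 = (2·6 + 2 + 2 − 6 − 0)/2 = 10/2 = 5.
(Structurally: 1 ring(s) + 4 π bond(s) = 5.)

5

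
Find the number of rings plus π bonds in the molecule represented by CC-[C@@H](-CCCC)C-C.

Molecular formula from the SMILES: C9H20.
DoU = (2C + 2 + N − H − X)/2 = (2·9 + 2 + 0 − 20 − 0)/2 = 0/2 = 0.
(Structurally: 0 ring(s) + 0 π bond(s) = 0.)

0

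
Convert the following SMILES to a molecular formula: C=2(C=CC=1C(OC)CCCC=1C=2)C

Heavy atoms from the SMILES: 12 C, 1 O.
Implicit hydrogens by atom environment:
  3 × C: 2 H each → 6
  3 × C (aromatic): 1 H each → 3
  3 × C (aromatic): no H
  2 × C: 3 H each → 6
  1 × C: 1 H
  1 × O: no H
  Total hydrogens = 16.
Molecular formula: C12H16O

C12H16O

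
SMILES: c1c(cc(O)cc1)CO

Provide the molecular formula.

Heavy atoms from the SMILES: 7 C, 2 O.
Implicit hydrogens by atom environment:
  4 × C (aromatic): 1 H each → 4
  2 × C (aromatic): no H
  2 × O: 1 H each → 2
  1 × C: 2 H
  Total hydrogens = 8.
Molecular formula: C7H8O2

C7H8O2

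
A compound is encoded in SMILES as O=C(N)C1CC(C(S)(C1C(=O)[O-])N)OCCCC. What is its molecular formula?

C11H19N2O4S-

Heavy atoms from the SMILES: 11 C, 2 N, 4 O, 1 S.
Implicit hydrogens by atom environment:
  4 × C: 2 H each → 8
  3 × C: 1 H each → 3
  3 × C: no H
  3 × O: no H
  2 × N: 2 H each → 4
  1 × C: 3 H
  1 × O (charge -1): no H
  1 × S: 1 H
  Total hydrogens = 19.
Net charge -1.
Molecular formula: C11H19N2O4S-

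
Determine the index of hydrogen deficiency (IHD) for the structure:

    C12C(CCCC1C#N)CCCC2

Molecular formula from the SMILES: C11H17N.
DoU = (2C + 2 + N − H − X)/2 = (2·11 + 2 + 1 − 17 − 0)/2 = 8/2 = 4.
(Structurally: 2 ring(s) + 2 π bond(s) = 4.)

4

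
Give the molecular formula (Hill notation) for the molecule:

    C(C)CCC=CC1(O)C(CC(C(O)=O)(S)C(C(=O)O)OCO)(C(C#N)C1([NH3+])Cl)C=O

Heavy atoms from the SMILES: 18 C, 1 Cl, 2 N, 8 O, 1 S.
Implicit hydrogens by atom environment:
  7 × C: no H
  5 × C: 2 H each → 10
  5 × C: 1 H each → 5
  4 × O: 1 H each → 4
  4 × O: no H
  1 × C: 3 H
  1 × Cl: no H
  1 × N (charge +1): 3 H
  1 × N: no H
  1 × S: 1 H
  Total hydrogens = 26.
Net charge +1.
Molecular formula: C18H26ClN2O8S+

C18H26ClN2O8S+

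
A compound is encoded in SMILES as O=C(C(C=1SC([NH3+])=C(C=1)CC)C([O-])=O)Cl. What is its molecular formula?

C9H10ClNO3S

Heavy atoms from the SMILES: 9 C, 1 Cl, 1 N, 3 O, 1 S.
Implicit hydrogens by atom environment:
  3 × C (aromatic): no H
  2 × C: no H
  2 × O: no H
  1 × C: 3 H
  1 × C: 2 H
  1 × C (aromatic): 1 H
  1 × C: 1 H
  1 × Cl: no H
  1 × N (charge +1): 3 H
  1 × O (charge -1): no H
  1 × S (aromatic): no H
  Total hydrogens = 10.
Molecular formula: C9H10ClNO3S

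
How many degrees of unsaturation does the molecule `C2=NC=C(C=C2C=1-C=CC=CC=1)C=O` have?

9

Molecular formula from the SMILES: C12H9NO.
DoU = (2C + 2 + N − H − X)/2 = (2·12 + 2 + 1 − 9 − 0)/2 = 18/2 = 9.
(Structurally: 2 ring(s) + 7 π bond(s) = 9.)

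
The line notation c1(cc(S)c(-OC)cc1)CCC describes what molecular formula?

C10H14OS

Heavy atoms from the SMILES: 10 C, 1 O, 1 S.
Implicit hydrogens by atom environment:
  3 × C (aromatic): 1 H each → 3
  3 × C (aromatic): no H
  2 × C: 3 H each → 6
  2 × C: 2 H each → 4
  1 × O: no H
  1 × S: 1 H
  Total hydrogens = 14.
Molecular formula: C10H14OS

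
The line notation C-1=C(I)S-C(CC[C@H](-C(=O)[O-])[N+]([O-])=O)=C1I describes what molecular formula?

Heavy atoms from the SMILES: 8 C, 2 I, 1 N, 4 O, 1 S.
Implicit hydrogens by atom environment:
  3 × C (aromatic): no H
  2 × C: 2 H each → 4
  2 × I: no H
  2 × O: no H
  2 × O (charge -1): no H
  1 × C (aromatic): 1 H
  1 × C: 1 H
  1 × C: no H
  1 × N (charge +1): no H
  1 × S (aromatic): no H
  Total hydrogens = 6.
Net charge -1.
Molecular formula: C8H6I2NO4S-

C8H6I2NO4S-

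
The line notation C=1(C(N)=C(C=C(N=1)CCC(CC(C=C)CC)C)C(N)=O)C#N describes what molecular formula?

Heavy atoms from the SMILES: 17 C, 4 N, 1 O.
Implicit hydrogens by atom environment:
  5 × C: 2 H each → 10
  4 × C (aromatic): no H
  3 × C: 1 H each → 3
  2 × C: 3 H each → 6
  2 × C: no H
  2 × N: 2 H each → 4
  1 × C (aromatic): 1 H
  1 × N (aromatic): no H
  1 × N: no H
  1 × O: no H
  Total hydrogens = 24.
Molecular formula: C17H24N4O

C17H24N4O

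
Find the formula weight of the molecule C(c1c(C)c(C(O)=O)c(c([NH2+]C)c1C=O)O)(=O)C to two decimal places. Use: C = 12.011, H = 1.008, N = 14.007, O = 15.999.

Molecular formula: C12H14NO5+.
M = 12×12.011 + 14×1.008 + 1×14.007 + 5×15.999 = 252.25 g/mol.

252.25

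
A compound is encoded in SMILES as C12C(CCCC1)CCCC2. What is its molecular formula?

Heavy atoms from the SMILES: 10 C.
Implicit hydrogens by atom environment:
  8 × C: 2 H each → 16
  2 × C: 1 H each → 2
  Total hydrogens = 18.
Molecular formula: C10H18

C10H18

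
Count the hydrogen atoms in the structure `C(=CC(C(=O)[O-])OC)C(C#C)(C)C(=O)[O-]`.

Hydrogens are implicit in SMILES; fill each atom to its normal valence:
  4 × C: 1 H each → 4
  4 × C: no H
  3 × O: no H
  2 × C: 3 H each → 6
  2 × O (charge -1): no H
  Total hydrogens = 10.

10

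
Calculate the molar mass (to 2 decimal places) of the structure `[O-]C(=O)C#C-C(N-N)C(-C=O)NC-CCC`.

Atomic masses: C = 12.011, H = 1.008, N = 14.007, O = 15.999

226.26

Molecular formula: C10H16N3O3-.
M = 10×12.011 + 16×1.008 + 3×14.007 + 3×15.999 = 226.26 g/mol.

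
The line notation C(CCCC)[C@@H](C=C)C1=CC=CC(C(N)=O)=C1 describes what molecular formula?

C15H21NO

Heavy atoms from the SMILES: 15 C, 1 N, 1 O.
Implicit hydrogens by atom environment:
  5 × C: 2 H each → 10
  4 × C (aromatic): 1 H each → 4
  2 × C: 1 H each → 2
  2 × C (aromatic): no H
  1 × C: 3 H
  1 × C: no H
  1 × N: 2 H
  1 × O: no H
  Total hydrogens = 21.
Molecular formula: C15H21NO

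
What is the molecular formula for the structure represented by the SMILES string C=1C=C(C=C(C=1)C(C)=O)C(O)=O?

C9H8O3

Heavy atoms from the SMILES: 9 C, 3 O.
Implicit hydrogens by atom environment:
  4 × C (aromatic): 1 H each → 4
  2 × C (aromatic): no H
  2 × C: no H
  2 × O: no H
  1 × C: 3 H
  1 × O: 1 H
  Total hydrogens = 8.
Molecular formula: C9H8O3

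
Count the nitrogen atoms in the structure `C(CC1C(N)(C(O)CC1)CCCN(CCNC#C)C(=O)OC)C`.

The symbol for nitrogen appears 3 times in the SMILES.

3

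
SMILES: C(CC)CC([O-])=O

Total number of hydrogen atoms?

9

Hydrogens are implicit in SMILES; fill each atom to its normal valence:
  3 × C: 2 H each → 6
  1 × C: 3 H
  1 × C: no H
  1 × O: no H
  1 × O (charge -1): no H
  Total hydrogens = 9.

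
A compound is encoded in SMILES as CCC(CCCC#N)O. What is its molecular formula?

Heavy atoms from the SMILES: 7 C, 1 N, 1 O.
Implicit hydrogens by atom environment:
  4 × C: 2 H each → 8
  1 × C: 3 H
  1 × C: 1 H
  1 × C: no H
  1 × N: no H
  1 × O: 1 H
  Total hydrogens = 13.
Molecular formula: C7H13NO

C7H13NO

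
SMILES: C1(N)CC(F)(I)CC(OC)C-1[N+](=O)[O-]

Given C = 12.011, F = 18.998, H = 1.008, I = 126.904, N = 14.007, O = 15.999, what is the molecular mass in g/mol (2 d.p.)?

Molecular formula: C7H12FIN2O3.
M = 7×12.011 + 1×18.998 + 12×1.008 + 1×126.904 + 2×14.007 + 3×15.999 = 318.09 g/mol.

318.09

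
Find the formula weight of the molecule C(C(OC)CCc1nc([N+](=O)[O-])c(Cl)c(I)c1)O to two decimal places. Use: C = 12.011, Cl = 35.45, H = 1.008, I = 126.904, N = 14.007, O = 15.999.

386.57

Molecular formula: C10H12ClIN2O4.
M = 10×12.011 + 1×35.45 + 12×1.008 + 1×126.904 + 2×14.007 + 4×15.999 = 386.57 g/mol.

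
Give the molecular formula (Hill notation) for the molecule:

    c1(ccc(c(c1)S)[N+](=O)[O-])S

C6H5NO2S2

Heavy atoms from the SMILES: 6 C, 1 N, 2 O, 2 S.
Implicit hydrogens by atom environment:
  3 × C (aromatic): 1 H each → 3
  3 × C (aromatic): no H
  2 × S: 1 H each → 2
  1 × N (charge +1): no H
  1 × O: no H
  1 × O (charge -1): no H
  Total hydrogens = 5.
Molecular formula: C6H5NO2S2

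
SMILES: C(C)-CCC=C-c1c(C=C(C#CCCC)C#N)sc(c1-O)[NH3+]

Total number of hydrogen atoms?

Hydrogens are implicit in SMILES; fill each atom to its normal valence:
  5 × C: 2 H each → 10
  4 × C (aromatic): no H
  4 × C: no H
  3 × C: 1 H each → 3
  2 × C: 3 H each → 6
  1 × N (charge +1): 3 H
  1 × N: no H
  1 × O: 1 H
  1 × S (aromatic): no H
  Total hydrogens = 23.

23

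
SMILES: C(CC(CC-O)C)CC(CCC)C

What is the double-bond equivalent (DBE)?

0

Molecular formula from the SMILES: C12H26O.
DoU = (2C + 2 + N − H − X)/2 = (2·12 + 2 + 0 − 26 − 0)/2 = 0/2 = 0.
(Structurally: 0 ring(s) + 0 π bond(s) = 0.)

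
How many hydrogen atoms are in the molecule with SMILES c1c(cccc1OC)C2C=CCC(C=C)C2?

18

Hydrogens are implicit in SMILES; fill each atom to its normal valence:
  5 × C: 1 H each → 5
  4 × C (aromatic): 1 H each → 4
  3 × C: 2 H each → 6
  2 × C (aromatic): no H
  1 × C: 3 H
  1 × O: no H
  Total hydrogens = 18.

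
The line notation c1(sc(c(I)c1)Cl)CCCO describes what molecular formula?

C7H8ClIOS

Heavy atoms from the SMILES: 7 C, 1 Cl, 1 I, 1 O, 1 S.
Implicit hydrogens by atom environment:
  3 × C: 2 H each → 6
  3 × C (aromatic): no H
  1 × C (aromatic): 1 H
  1 × Cl: no H
  1 × I: no H
  1 × O: 1 H
  1 × S (aromatic): no H
  Total hydrogens = 8.
Molecular formula: C7H8ClIOS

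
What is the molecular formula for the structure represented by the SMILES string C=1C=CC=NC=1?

C5H5N

Heavy atoms from the SMILES: 5 C, 1 N.
Implicit hydrogens by atom environment:
  5 × C (aromatic): 1 H each → 5
  1 × N (aromatic): no H
  Total hydrogens = 5.
Molecular formula: C5H5N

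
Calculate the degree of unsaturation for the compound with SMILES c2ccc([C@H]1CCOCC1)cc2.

Molecular formula from the SMILES: C11H14O.
DoU = (2C + 2 + N − H − X)/2 = (2·11 + 2 + 0 − 14 − 0)/2 = 10/2 = 5.
(Structurally: 2 ring(s) + 3 π bond(s) = 5.)

5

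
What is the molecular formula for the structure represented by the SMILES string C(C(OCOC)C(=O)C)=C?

C7H12O3

Heavy atoms from the SMILES: 7 C, 3 O.
Implicit hydrogens by atom environment:
  3 × O: no H
  2 × C: 3 H each → 6
  2 × C: 2 H each → 4
  2 × C: 1 H each → 2
  1 × C: no H
  Total hydrogens = 12.
Molecular formula: C7H12O3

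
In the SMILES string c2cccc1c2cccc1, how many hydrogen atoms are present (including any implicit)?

Hydrogens are implicit in SMILES; fill each atom to its normal valence:
  8 × C (aromatic): 1 H each → 8
  2 × C (aromatic): no H
  Total hydrogens = 8.

8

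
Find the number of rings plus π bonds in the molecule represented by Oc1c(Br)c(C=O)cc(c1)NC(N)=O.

6

Molecular formula from the SMILES: C8H7BrN2O3.
DoU = (2C + 2 + N − H − X)/2 = (2·8 + 2 + 2 − 7 − 1)/2 = 12/2 = 6.
(Structurally: 1 ring(s) + 5 π bond(s) = 6.)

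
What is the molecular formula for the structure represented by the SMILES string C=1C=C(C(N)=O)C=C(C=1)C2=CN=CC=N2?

C11H9N3O

Heavy atoms from the SMILES: 11 C, 3 N, 1 O.
Implicit hydrogens by atom environment:
  7 × C (aromatic): 1 H each → 7
  3 × C (aromatic): no H
  2 × N (aromatic): no H
  1 × C: no H
  1 × N: 2 H
  1 × O: no H
  Total hydrogens = 9.
Molecular formula: C11H9N3O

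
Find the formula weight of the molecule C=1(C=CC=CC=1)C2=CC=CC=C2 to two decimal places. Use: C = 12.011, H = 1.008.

154.21

Molecular formula: C12H10.
M = 12×12.011 + 10×1.008 = 154.21 g/mol.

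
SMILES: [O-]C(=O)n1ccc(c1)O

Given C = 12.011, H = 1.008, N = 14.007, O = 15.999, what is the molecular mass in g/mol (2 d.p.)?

Molecular formula: C5H4NO3-.
M = 5×12.011 + 4×1.008 + 1×14.007 + 3×15.999 = 126.09 g/mol.

126.09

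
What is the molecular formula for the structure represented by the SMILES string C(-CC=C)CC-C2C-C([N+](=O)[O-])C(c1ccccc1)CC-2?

Heavy atoms from the SMILES: 18 C, 1 N, 2 O.
Implicit hydrogens by atom environment:
  8 × C: 2 H each → 16
  5 × C (aromatic): 1 H each → 5
  4 × C: 1 H each → 4
  1 × C (aromatic): no H
  1 × N (charge +1): no H
  1 × O: no H
  1 × O (charge -1): no H
  Total hydrogens = 25.
Molecular formula: C18H25NO2

C18H25NO2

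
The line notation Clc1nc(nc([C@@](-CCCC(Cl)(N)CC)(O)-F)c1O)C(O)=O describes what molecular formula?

Heavy atoms from the SMILES: 12 C, 2 Cl, 1 F, 3 N, 4 O.
Implicit hydrogens by atom environment:
  4 × C: 2 H each → 8
  4 × C (aromatic): no H
  3 × C: no H
  3 × O: 1 H each → 3
  2 × Cl: no H
  2 × N (aromatic): no H
  1 × C: 3 H
  1 × F: no H
  1 × N: 2 H
  1 × O: no H
  Total hydrogens = 16.
Molecular formula: C12H16Cl2FN3O4

C12H16Cl2FN3O4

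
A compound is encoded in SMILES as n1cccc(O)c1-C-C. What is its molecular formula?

Heavy atoms from the SMILES: 7 C, 1 N, 1 O.
Implicit hydrogens by atom environment:
  3 × C (aromatic): 1 H each → 3
  2 × C (aromatic): no H
  1 × C: 3 H
  1 × C: 2 H
  1 × N (aromatic): no H
  1 × O: 1 H
  Total hydrogens = 9.
Molecular formula: C7H9NO

C7H9NO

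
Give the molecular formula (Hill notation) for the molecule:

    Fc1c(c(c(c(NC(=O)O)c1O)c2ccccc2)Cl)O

C13H9ClFNO4

Heavy atoms from the SMILES: 13 C, 1 Cl, 1 F, 1 N, 4 O.
Implicit hydrogens by atom environment:
  7 × C (aromatic): no H
  5 × C (aromatic): 1 H each → 5
  3 × O: 1 H each → 3
  1 × C: no H
  1 × Cl: no H
  1 × F: no H
  1 × N: 1 H
  1 × O: no H
  Total hydrogens = 9.
Molecular formula: C13H9ClFNO4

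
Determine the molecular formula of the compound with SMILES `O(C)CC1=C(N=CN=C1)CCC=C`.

Heavy atoms from the SMILES: 10 C, 2 N, 1 O.
Implicit hydrogens by atom environment:
  4 × C: 2 H each → 8
  2 × C (aromatic): 1 H each → 2
  2 × C (aromatic): no H
  2 × N (aromatic): no H
  1 × C: 3 H
  1 × C: 1 H
  1 × O: no H
  Total hydrogens = 14.
Molecular formula: C10H14N2O

C10H14N2O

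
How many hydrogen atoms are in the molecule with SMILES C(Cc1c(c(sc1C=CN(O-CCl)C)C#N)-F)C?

14

Hydrogens are implicit in SMILES; fill each atom to its normal valence:
  4 × C (aromatic): no H
  3 × C: 2 H each → 6
  2 × C: 3 H each → 6
  2 × C: 1 H each → 2
  2 × N: no H
  1 × C: no H
  1 × Cl: no H
  1 × F: no H
  1 × O: no H
  1 × S (aromatic): no H
  Total hydrogens = 14.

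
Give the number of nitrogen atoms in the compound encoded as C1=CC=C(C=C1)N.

The symbol for nitrogen appears 1 time in the SMILES.

1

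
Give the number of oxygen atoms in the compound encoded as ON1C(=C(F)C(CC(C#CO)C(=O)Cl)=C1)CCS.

3

The symbol for oxygen appears 3 times in the SMILES.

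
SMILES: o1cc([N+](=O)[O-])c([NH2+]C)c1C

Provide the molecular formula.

C6H9N2O3+

Heavy atoms from the SMILES: 6 C, 2 N, 3 O.
Implicit hydrogens by atom environment:
  3 × C (aromatic): no H
  2 × C: 3 H each → 6
  1 × C (aromatic): 1 H
  1 × N (charge +1): 2 H
  1 × N (charge +1): no H
  1 × O (aromatic): no H
  1 × O: no H
  1 × O (charge -1): no H
  Total hydrogens = 9.
Net charge +1.
Molecular formula: C6H9N2O3+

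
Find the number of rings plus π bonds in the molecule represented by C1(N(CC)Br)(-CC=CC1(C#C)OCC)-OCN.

4

Molecular formula from the SMILES: C12H19BrN2O2.
DoU = (2C + 2 + N − H − X)/2 = (2·12 + 2 + 2 − 19 − 1)/2 = 8/2 = 4.
(Structurally: 1 ring(s) + 3 π bond(s) = 4.)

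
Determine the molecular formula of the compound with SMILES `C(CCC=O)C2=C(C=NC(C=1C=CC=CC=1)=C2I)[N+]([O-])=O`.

C15H13IN2O3

Heavy atoms from the SMILES: 15 C, 1 I, 2 N, 3 O.
Implicit hydrogens by atom environment:
  6 × C (aromatic): 1 H each → 6
  5 × C (aromatic): no H
  3 × C: 2 H each → 6
  2 × O: no H
  1 × C: 1 H
  1 × I: no H
  1 × N (aromatic): no H
  1 × N (charge +1): no H
  1 × O (charge -1): no H
  Total hydrogens = 13.
Molecular formula: C15H13IN2O3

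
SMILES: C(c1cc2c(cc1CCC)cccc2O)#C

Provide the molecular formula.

C15H14O

Heavy atoms from the SMILES: 15 C, 1 O.
Implicit hydrogens by atom environment:
  5 × C (aromatic): 1 H each → 5
  5 × C (aromatic): no H
  2 × C: 2 H each → 4
  1 × C: 3 H
  1 × C: 1 H
  1 × C: no H
  1 × O: 1 H
  Total hydrogens = 14.
Molecular formula: C15H14O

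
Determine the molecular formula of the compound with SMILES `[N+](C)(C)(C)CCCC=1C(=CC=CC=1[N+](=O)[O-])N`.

C12H20N3O2+

Heavy atoms from the SMILES: 12 C, 3 N, 2 O.
Implicit hydrogens by atom environment:
  3 × C: 3 H each → 9
  3 × C: 2 H each → 6
  3 × C (aromatic): 1 H each → 3
  3 × C (aromatic): no H
  2 × N (charge +1): no H
  1 × N: 2 H
  1 × O: no H
  1 × O (charge -1): no H
  Total hydrogens = 20.
Net charge +1.
Molecular formula: C12H20N3O2+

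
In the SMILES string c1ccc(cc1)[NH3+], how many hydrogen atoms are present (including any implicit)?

8

Hydrogens are implicit in SMILES; fill each atom to its normal valence:
  5 × C (aromatic): 1 H each → 5
  1 × C (aromatic): no H
  1 × N (charge +1): 3 H
  Total hydrogens = 8.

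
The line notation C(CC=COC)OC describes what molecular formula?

C6H12O2

Heavy atoms from the SMILES: 6 C, 2 O.
Implicit hydrogens by atom environment:
  2 × C: 3 H each → 6
  2 × C: 2 H each → 4
  2 × C: 1 H each → 2
  2 × O: no H
  Total hydrogens = 12.
Molecular formula: C6H12O2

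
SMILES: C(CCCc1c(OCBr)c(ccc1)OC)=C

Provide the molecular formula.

C13H17BrO2

Heavy atoms from the SMILES: 1 Br, 13 C, 2 O.
Implicit hydrogens by atom environment:
  5 × C: 2 H each → 10
  3 × C (aromatic): 1 H each → 3
  3 × C (aromatic): no H
  2 × O: no H
  1 × Br: no H
  1 × C: 3 H
  1 × C: 1 H
  Total hydrogens = 17.
Molecular formula: C13H17BrO2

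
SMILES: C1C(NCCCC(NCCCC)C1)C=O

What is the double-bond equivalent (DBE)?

Molecular formula from the SMILES: C12H24N2O.
DoU = (2C + 2 + N − H − X)/2 = (2·12 + 2 + 2 − 24 − 0)/2 = 4/2 = 2.
(Structurally: 1 ring(s) + 1 π bond(s) = 2.)

2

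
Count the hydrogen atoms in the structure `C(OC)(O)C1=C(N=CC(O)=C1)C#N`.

Hydrogens are implicit in SMILES; fill each atom to its normal valence:
  3 × C (aromatic): no H
  2 × C (aromatic): 1 H each → 2
  2 × O: 1 H each → 2
  1 × C: 3 H
  1 × C: 1 H
  1 × C: no H
  1 × N (aromatic): no H
  1 × N: no H
  1 × O: no H
  Total hydrogens = 8.

8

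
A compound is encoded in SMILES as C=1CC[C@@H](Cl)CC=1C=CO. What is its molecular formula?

C8H11ClO

Heavy atoms from the SMILES: 8 C, 1 Cl, 1 O.
Implicit hydrogens by atom environment:
  4 × C: 1 H each → 4
  3 × C: 2 H each → 6
  1 × C: no H
  1 × Cl: no H
  1 × O: 1 H
  Total hydrogens = 11.
Molecular formula: C8H11ClO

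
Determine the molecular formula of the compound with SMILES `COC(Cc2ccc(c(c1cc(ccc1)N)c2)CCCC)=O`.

C19H23NO2

Heavy atoms from the SMILES: 19 C, 1 N, 2 O.
Implicit hydrogens by atom environment:
  7 × C (aromatic): 1 H each → 7
  5 × C (aromatic): no H
  4 × C: 2 H each → 8
  2 × C: 3 H each → 6
  2 × O: no H
  1 × C: no H
  1 × N: 2 H
  Total hydrogens = 23.
Molecular formula: C19H23NO2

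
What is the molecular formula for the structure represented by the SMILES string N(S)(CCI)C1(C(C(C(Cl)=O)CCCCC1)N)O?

C11H20ClIN2O2S

Heavy atoms from the SMILES: 11 C, 1 Cl, 1 I, 2 N, 2 O, 1 S.
Implicit hydrogens by atom environment:
  7 × C: 2 H each → 14
  2 × C: 1 H each → 2
  2 × C: no H
  1 × Cl: no H
  1 × I: no H
  1 × N: 2 H
  1 × N: no H
  1 × O: 1 H
  1 × O: no H
  1 × S: 1 H
  Total hydrogens = 20.
Molecular formula: C11H20ClIN2O2S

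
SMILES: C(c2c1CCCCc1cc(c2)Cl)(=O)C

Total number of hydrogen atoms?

13

Hydrogens are implicit in SMILES; fill each atom to its normal valence:
  4 × C: 2 H each → 8
  4 × C (aromatic): no H
  2 × C (aromatic): 1 H each → 2
  1 × C: 3 H
  1 × C: no H
  1 × Cl: no H
  1 × O: no H
  Total hydrogens = 13.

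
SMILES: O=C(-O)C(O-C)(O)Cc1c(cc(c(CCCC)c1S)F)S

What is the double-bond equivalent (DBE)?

Molecular formula from the SMILES: C14H19FO4S2.
DoU = (2C + 2 + N − H − X)/2 = (2·14 + 2 + 0 − 19 − 1)/2 = 10/2 = 5.
(Structurally: 1 ring(s) + 4 π bond(s) = 5.)

5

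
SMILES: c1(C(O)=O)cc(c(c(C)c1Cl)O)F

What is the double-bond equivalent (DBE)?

Molecular formula from the SMILES: C8H6ClFO3.
DoU = (2C + 2 + N − H − X)/2 = (2·8 + 2 + 0 − 6 − 2)/2 = 10/2 = 5.
(Structurally: 1 ring(s) + 4 π bond(s) = 5.)

5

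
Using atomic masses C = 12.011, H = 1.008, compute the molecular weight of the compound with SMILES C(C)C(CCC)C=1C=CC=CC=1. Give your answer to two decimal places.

162.28

Molecular formula: C12H18.
M = 12×12.011 + 18×1.008 = 162.28 g/mol.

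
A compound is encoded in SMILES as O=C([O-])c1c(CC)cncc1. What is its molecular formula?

C8H8NO2-

Heavy atoms from the SMILES: 8 C, 1 N, 2 O.
Implicit hydrogens by atom environment:
  3 × C (aromatic): 1 H each → 3
  2 × C (aromatic): no H
  1 × C: 3 H
  1 × C: 2 H
  1 × C: no H
  1 × N (aromatic): no H
  1 × O: no H
  1 × O (charge -1): no H
  Total hydrogens = 8.
Net charge -1.
Molecular formula: C8H8NO2-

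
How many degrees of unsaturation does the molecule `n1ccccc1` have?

Molecular formula from the SMILES: C5H5N.
DoU = (2C + 2 + N − H − X)/2 = (2·5 + 2 + 1 − 5 − 0)/2 = 8/2 = 4.
(Structurally: 1 ring(s) + 3 π bond(s) = 4.)

4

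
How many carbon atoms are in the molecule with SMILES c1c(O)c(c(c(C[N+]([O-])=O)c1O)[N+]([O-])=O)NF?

7

The symbol for carbon appears 7 times in the SMILES. Lowercase c denotes aromatic carbon and counts toward C.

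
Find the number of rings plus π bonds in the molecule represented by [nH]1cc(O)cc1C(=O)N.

4

Molecular formula from the SMILES: C5H6N2O2.
DoU = (2C + 2 + N − H − X)/2 = (2·5 + 2 + 2 − 6 − 0)/2 = 8/2 = 4.
(Structurally: 1 ring(s) + 3 π bond(s) = 4.)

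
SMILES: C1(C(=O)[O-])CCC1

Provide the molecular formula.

C5H7O2-

Heavy atoms from the SMILES: 5 C, 2 O.
Implicit hydrogens by atom environment:
  3 × C: 2 H each → 6
  1 × C: 1 H
  1 × C: no H
  1 × O: no H
  1 × O (charge -1): no H
  Total hydrogens = 7.
Net charge -1.
Molecular formula: C5H7O2-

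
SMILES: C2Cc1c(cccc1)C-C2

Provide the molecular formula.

C10H12

Heavy atoms from the SMILES: 10 C.
Implicit hydrogens by atom environment:
  4 × C: 2 H each → 8
  4 × C (aromatic): 1 H each → 4
  2 × C (aromatic): no H
  Total hydrogens = 12.
Molecular formula: C10H12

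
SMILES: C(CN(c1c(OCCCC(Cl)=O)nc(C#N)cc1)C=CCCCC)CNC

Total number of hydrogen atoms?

Hydrogens are implicit in SMILES; fill each atom to its normal valence:
  9 × C: 2 H each → 18
  3 × C (aromatic): no H
  2 × C: 3 H each → 6
  2 × C (aromatic): 1 H each → 2
  2 × C: 1 H each → 2
  2 × C: no H
  2 × N: no H
  2 × O: no H
  1 × Cl: no H
  1 × N: 1 H
  1 × N (aromatic): no H
  Total hydrogens = 29.

29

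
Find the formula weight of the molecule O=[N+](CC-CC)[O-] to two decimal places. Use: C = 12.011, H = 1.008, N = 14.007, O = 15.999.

103.12

Molecular formula: C4H9NO2.
M = 4×12.011 + 9×1.008 + 1×14.007 + 2×15.999 = 103.12 g/mol.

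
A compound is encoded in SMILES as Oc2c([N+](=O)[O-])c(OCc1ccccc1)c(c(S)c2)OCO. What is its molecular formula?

Heavy atoms from the SMILES: 14 C, 1 N, 6 O, 1 S.
Implicit hydrogens by atom environment:
  6 × C (aromatic): 1 H each → 6
  6 × C (aromatic): no H
  3 × O: no H
  2 × C: 2 H each → 4
  2 × O: 1 H each → 2
  1 × N (charge +1): no H
  1 × O (charge -1): no H
  1 × S: 1 H
  Total hydrogens = 13.
Molecular formula: C14H13NO6S

C14H13NO6S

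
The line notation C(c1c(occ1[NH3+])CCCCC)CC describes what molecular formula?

C12H22NO+

Heavy atoms from the SMILES: 12 C, 1 N, 1 O.
Implicit hydrogens by atom environment:
  6 × C: 2 H each → 12
  3 × C (aromatic): no H
  2 × C: 3 H each → 6
  1 × C (aromatic): 1 H
  1 × N (charge +1): 3 H
  1 × O (aromatic): no H
  Total hydrogens = 22.
Net charge +1.
Molecular formula: C12H22NO+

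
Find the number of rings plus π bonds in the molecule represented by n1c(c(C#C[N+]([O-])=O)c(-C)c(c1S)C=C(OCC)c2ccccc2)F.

Molecular formula from the SMILES: C18H15FN2O3S.
DoU = (2C + 2 + N − H − X)/2 = (2·18 + 2 + 2 − 15 − 1)/2 = 24/2 = 12.
(Structurally: 2 ring(s) + 10 π bond(s) = 12.)

12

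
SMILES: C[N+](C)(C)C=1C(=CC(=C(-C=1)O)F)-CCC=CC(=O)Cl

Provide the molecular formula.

Heavy atoms from the SMILES: 14 C, 1 Cl, 1 F, 1 N, 2 O.
Implicit hydrogens by atom environment:
  4 × C (aromatic): no H
  3 × C: 3 H each → 9
  2 × C: 2 H each → 4
  2 × C (aromatic): 1 H each → 2
  2 × C: 1 H each → 2
  1 × C: no H
  1 × Cl: no H
  1 × F: no H
  1 × N (charge +1): no H
  1 × O: 1 H
  1 × O: no H
  Total hydrogens = 18.
Net charge +1.
Molecular formula: C14H18ClFNO2+

C14H18ClFNO2+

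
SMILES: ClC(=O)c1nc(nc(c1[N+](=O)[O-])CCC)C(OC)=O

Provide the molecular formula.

C10H10ClN3O5

Heavy atoms from the SMILES: 10 C, 1 Cl, 3 N, 5 O.
Implicit hydrogens by atom environment:
  4 × C (aromatic): no H
  4 × O: no H
  2 × C: 3 H each → 6
  2 × C: 2 H each → 4
  2 × C: no H
  2 × N (aromatic): no H
  1 × Cl: no H
  1 × N (charge +1): no H
  1 × O (charge -1): no H
  Total hydrogens = 10.
Molecular formula: C10H10ClN3O5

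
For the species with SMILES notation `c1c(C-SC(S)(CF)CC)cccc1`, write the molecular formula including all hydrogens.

Heavy atoms from the SMILES: 11 C, 1 F, 2 S.
Implicit hydrogens by atom environment:
  5 × C (aromatic): 1 H each → 5
  3 × C: 2 H each → 6
  1 × C: 3 H
  1 × C: no H
  1 × C (aromatic): no H
  1 × F: no H
  1 × S: 1 H
  1 × S: no H
  Total hydrogens = 15.
Molecular formula: C11H15FS2

C11H15FS2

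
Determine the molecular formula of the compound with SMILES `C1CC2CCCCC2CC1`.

C10H18

Heavy atoms from the SMILES: 10 C.
Implicit hydrogens by atom environment:
  8 × C: 2 H each → 16
  2 × C: 1 H each → 2
  Total hydrogens = 18.
Molecular formula: C10H18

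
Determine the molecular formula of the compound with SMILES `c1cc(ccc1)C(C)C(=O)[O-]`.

Heavy atoms from the SMILES: 9 C, 2 O.
Implicit hydrogens by atom environment:
  5 × C (aromatic): 1 H each → 5
  1 × C: 3 H
  1 × C: 1 H
  1 × C: no H
  1 × C (aromatic): no H
  1 × O: no H
  1 × O (charge -1): no H
  Total hydrogens = 9.
Net charge -1.
Molecular formula: C9H9O2-

C9H9O2-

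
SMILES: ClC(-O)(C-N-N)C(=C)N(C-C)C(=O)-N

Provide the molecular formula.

C7H15ClN4O2

Heavy atoms from the SMILES: 7 C, 1 Cl, 4 N, 2 O.
Implicit hydrogens by atom environment:
  3 × C: 2 H each → 6
  3 × C: no H
  2 × N: 2 H each → 4
  1 × C: 3 H
  1 × Cl: no H
  1 × N: 1 H
  1 × N: no H
  1 × O: 1 H
  1 × O: no H
  Total hydrogens = 15.
Molecular formula: C7H15ClN4O2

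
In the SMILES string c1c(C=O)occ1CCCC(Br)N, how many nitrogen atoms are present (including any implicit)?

1

The symbol for nitrogen appears 1 time in the SMILES.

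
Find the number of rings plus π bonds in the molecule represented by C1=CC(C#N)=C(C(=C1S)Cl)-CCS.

6

Molecular formula from the SMILES: C9H8ClNS2.
DoU = (2C + 2 + N − H − X)/2 = (2·9 + 2 + 1 − 8 − 1)/2 = 12/2 = 6.
(Structurally: 1 ring(s) + 5 π bond(s) = 6.)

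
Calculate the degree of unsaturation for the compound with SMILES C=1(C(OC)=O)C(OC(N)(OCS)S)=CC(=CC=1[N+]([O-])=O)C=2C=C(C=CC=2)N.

10

Molecular formula from the SMILES: C16H17N3O6S2.
DoU = (2C + 2 + N − H − X)/2 = (2·16 + 2 + 3 − 17 − 0)/2 = 20/2 = 10.
(Structurally: 2 ring(s) + 8 π bond(s) = 10.)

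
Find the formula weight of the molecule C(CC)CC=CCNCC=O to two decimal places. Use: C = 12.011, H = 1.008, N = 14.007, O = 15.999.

Molecular formula: C9H17NO.
M = 9×12.011 + 17×1.008 + 1×14.007 + 1×15.999 = 155.24 g/mol.

155.24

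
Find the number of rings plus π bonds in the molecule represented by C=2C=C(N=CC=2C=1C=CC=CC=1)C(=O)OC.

9

Molecular formula from the SMILES: C13H11NO2.
DoU = (2C + 2 + N − H − X)/2 = (2·13 + 2 + 1 − 11 − 0)/2 = 18/2 = 9.
(Structurally: 2 ring(s) + 7 π bond(s) = 9.)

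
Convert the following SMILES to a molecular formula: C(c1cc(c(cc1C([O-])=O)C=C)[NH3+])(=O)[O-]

C10H8NO4-

Heavy atoms from the SMILES: 10 C, 1 N, 4 O.
Implicit hydrogens by atom environment:
  4 × C (aromatic): no H
  2 × C (aromatic): 1 H each → 2
  2 × C: no H
  2 × O: no H
  2 × O (charge -1): no H
  1 × C: 2 H
  1 × C: 1 H
  1 × N (charge +1): 3 H
  Total hydrogens = 8.
Net charge -1.
Molecular formula: C10H8NO4-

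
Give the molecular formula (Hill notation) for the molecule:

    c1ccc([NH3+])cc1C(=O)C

C8H10NO+

Heavy atoms from the SMILES: 8 C, 1 N, 1 O.
Implicit hydrogens by atom environment:
  4 × C (aromatic): 1 H each → 4
  2 × C (aromatic): no H
  1 × C: 3 H
  1 × C: no H
  1 × N (charge +1): 3 H
  1 × O: no H
  Total hydrogens = 10.
Net charge +1.
Molecular formula: C8H10NO+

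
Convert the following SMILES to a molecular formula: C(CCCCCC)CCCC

Heavy atoms from the SMILES: 11 C.
Implicit hydrogens by atom environment:
  9 × C: 2 H each → 18
  2 × C: 3 H each → 6
  Total hydrogens = 24.
Molecular formula: C11H24

C11H24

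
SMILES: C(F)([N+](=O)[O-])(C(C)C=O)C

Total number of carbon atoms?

The symbol for carbon appears 5 times in the SMILES.

5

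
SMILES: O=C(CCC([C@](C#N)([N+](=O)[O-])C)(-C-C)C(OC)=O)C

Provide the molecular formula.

Heavy atoms from the SMILES: 12 C, 2 N, 5 O.
Implicit hydrogens by atom environment:
  5 × C: no H
  4 × C: 3 H each → 12
  4 × O: no H
  3 × C: 2 H each → 6
  1 × N (charge +1): no H
  1 × N: no H
  1 × O (charge -1): no H
  Total hydrogens = 18.
Molecular formula: C12H18N2O5

C12H18N2O5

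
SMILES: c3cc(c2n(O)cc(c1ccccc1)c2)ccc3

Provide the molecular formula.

Heavy atoms from the SMILES: 16 C, 1 N, 1 O.
Implicit hydrogens by atom environment:
  12 × C (aromatic): 1 H each → 12
  4 × C (aromatic): no H
  1 × N (aromatic): no H
  1 × O: 1 H
  Total hydrogens = 13.
Molecular formula: C16H13NO

C16H13NO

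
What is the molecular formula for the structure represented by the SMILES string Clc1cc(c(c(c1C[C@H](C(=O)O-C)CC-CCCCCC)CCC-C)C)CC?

Heavy atoms from the SMILES: 25 C, 1 Cl, 2 O.
Implicit hydrogens by atom environment:
  12 × C: 2 H each → 24
  5 × C: 3 H each → 15
  5 × C (aromatic): no H
  2 × O: no H
  1 × C (aromatic): 1 H
  1 × C: 1 H
  1 × C: no H
  1 × Cl: no H
  Total hydrogens = 41.
Molecular formula: C25H41ClO2

C25H41ClO2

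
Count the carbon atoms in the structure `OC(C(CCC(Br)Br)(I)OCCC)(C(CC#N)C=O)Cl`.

The symbol for carbon appears 12 times in the SMILES. (Cl is a single chlorine, not C + l.)

12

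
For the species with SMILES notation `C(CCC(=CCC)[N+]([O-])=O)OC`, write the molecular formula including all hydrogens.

Heavy atoms from the SMILES: 8 C, 1 N, 3 O.
Implicit hydrogens by atom environment:
  4 × C: 2 H each → 8
  2 × C: 3 H each → 6
  2 × O: no H
  1 × C: 1 H
  1 × C: no H
  1 × N (charge +1): no H
  1 × O (charge -1): no H
  Total hydrogens = 15.
Molecular formula: C8H15NO3

C8H15NO3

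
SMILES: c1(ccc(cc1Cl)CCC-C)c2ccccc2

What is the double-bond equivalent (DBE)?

8

Molecular formula from the SMILES: C16H17Cl.
DoU = (2C + 2 + N − H − X)/2 = (2·16 + 2 + 0 − 17 − 1)/2 = 16/2 = 8.
(Structurally: 2 ring(s) + 6 π bond(s) = 8.)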